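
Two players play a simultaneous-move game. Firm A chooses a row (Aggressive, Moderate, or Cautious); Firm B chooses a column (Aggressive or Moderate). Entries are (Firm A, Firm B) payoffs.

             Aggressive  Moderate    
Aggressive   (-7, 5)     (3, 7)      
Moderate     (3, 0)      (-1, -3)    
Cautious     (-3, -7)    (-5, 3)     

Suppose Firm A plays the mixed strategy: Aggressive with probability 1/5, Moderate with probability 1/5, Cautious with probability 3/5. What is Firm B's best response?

Firm B's best reply maximizes expected payoff against the mix.
Aggressive: (1/5)·5 + (1/5)·0 + (3/5)·(-7) = -16/5
Moderate: (1/5)·7 + (1/5)·(-3) + (3/5)·3 = 13/5
Highest expected payoff is 13/5, from Moderate.

Moderate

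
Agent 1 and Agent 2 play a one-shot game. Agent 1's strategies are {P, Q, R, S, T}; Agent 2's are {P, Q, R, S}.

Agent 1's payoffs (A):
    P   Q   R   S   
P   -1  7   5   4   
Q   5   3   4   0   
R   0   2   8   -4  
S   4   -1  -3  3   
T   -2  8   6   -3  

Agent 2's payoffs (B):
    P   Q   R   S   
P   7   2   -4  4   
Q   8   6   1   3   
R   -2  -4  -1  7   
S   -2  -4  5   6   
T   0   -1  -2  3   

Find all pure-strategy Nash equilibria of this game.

(Q, P)

Check mutual best responses: a cell is a NE iff neither player can gain by unilaterally deviating.
Agent 1's best responses — vs P: Q (payoff 5); vs Q: T (payoff 8); vs R: R (payoff 8); vs S: P (payoff 4).
Agent 2's best responses — vs P: P (payoff 7); vs Q: P (payoff 8); vs R: S (payoff 7); vs S: S (payoff 6); vs T: S (payoff 3).
The only mutual best response is (Q, P); neither player gains by switching there.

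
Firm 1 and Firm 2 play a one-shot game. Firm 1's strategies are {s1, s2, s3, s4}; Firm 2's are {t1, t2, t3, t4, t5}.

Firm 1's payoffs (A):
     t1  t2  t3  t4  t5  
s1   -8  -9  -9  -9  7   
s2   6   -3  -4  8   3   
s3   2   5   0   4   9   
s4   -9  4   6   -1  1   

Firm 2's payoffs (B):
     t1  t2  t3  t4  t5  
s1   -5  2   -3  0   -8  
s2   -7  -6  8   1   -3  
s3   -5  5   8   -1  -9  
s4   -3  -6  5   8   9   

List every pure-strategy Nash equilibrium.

No pure-strategy Nash equilibrium

Check mutual best responses: a cell is a NE iff neither player can gain by unilaterally deviating.
Firm 1's best responses — vs t1: s2 (payoff 6); vs t2: s3 (payoff 5); vs t3: s4 (payoff 6); vs t4: s2 (payoff 8); vs t5: s3 (payoff 9).
Firm 2's best responses — vs s1: t2 (payoff 2); vs s2: t3 (payoff 8); vs s3: t3 (payoff 8); vs s4: t5 (payoff 9).
No cell has both players best-responding. For instance, Firm 1's best reply to t4 is s2, but against s2 Firm 2 prefers t3 over t4.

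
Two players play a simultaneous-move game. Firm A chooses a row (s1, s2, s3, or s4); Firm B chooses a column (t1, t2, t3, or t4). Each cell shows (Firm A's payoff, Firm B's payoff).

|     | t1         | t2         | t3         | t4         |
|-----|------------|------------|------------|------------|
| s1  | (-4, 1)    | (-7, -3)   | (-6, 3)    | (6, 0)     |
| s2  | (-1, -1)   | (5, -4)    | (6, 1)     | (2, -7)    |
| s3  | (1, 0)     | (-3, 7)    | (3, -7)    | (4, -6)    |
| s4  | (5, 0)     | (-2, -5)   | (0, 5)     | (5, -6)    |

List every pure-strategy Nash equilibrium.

A profile is a Nash equilibrium when each player is best-responding to the other.
Firm A's best responses — vs t1: s4 (payoff 5); vs t2: s2 (payoff 5); vs t3: s2 (payoff 6); vs t4: s1 (payoff 6).
Firm B's best responses — vs s1: t3 (payoff 3); vs s2: t3 (payoff 1); vs s3: t2 (payoff 7); vs s4: t3 (payoff 5).
The only mutual best response is (s2, t3); neither player gains by switching there.

(s2, t3)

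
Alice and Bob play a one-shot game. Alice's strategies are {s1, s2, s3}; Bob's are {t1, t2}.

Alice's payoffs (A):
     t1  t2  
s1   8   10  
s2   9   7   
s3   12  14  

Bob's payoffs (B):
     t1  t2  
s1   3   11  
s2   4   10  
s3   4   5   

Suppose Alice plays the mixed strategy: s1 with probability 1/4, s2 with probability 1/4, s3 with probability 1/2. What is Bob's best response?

t2

Bob's best reply maximizes expected payoff against the mix.
t1: (1/4)·3 + (1/4)·4 + (1/2)·4 = 15/4
t2: (1/4)·11 + (1/4)·10 + (1/2)·5 = 31/4
Highest expected payoff is 31/4, from t2.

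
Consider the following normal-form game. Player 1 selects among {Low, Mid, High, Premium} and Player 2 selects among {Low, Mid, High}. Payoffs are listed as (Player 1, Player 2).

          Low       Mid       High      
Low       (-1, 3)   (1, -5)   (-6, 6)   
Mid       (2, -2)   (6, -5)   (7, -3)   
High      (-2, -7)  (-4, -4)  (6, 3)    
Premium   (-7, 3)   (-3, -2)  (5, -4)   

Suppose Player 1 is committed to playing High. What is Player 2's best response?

With Player 1 fixed at High, Player 2's payoffs are: Low → -7, Mid → -4, High → 3.
The maximum is 3, achieved by High.

High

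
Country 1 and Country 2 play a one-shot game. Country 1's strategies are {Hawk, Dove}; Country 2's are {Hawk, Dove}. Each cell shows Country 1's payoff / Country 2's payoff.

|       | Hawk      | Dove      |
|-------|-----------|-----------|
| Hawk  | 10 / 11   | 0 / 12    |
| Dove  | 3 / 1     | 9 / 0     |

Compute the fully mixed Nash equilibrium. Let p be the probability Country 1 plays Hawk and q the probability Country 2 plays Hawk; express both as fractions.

Each player's mixing probability is pinned down by making the *other* player indifferent.
Country 2 indifferent between Hawk and Dove: p·11 + (1−p)·1 = p·12 + (1−p)·0 ⟹ 1 + 10p = 0 + 12p ⟹ p = 1/2.
Country 1 indifferent between Hawk and Dove: q·10 + (1−q)·0 = q·3 + (1−q)·9 ⟹ 0 + 10q = 9 + (-6)q ⟹ q = 9/16.

p = 1/2, q = 9/16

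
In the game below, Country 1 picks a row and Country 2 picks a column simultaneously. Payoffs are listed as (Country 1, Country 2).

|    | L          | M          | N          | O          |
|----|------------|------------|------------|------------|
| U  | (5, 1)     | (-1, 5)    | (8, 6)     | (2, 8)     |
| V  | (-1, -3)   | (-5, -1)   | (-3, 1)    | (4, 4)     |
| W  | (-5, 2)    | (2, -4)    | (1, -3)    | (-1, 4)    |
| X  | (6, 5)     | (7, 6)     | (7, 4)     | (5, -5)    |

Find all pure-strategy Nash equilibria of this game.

A profile is a Nash equilibrium when each player is best-responding to the other.
Country 1's best responses — vs L: X (payoff 6); vs M: X (payoff 7); vs N: U (payoff 8); vs O: X (payoff 5).
Country 2's best responses — vs U: O (payoff 8); vs V: O (payoff 4); vs W: O (payoff 4); vs X: M (payoff 6).
The only mutual best response is (X, M); neither player gains by switching there.

(X, M)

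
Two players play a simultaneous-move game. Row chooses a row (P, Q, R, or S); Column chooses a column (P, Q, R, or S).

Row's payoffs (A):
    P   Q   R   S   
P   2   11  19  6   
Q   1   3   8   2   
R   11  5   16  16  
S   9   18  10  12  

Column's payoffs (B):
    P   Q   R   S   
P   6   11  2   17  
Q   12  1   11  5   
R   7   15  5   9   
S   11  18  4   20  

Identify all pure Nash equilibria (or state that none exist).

Check mutual best responses: a cell is a NE iff neither player can gain by unilaterally deviating.
Row's best responses — vs P: R (payoff 11); vs Q: S (payoff 18); vs R: P (payoff 19); vs S: R (payoff 16).
Column's best responses — vs P: S (payoff 17); vs Q: P (payoff 12); vs R: Q (payoff 15); vs S: S (payoff 20).
No cell has both players best-responding. For instance, Row's best reply to Q is S, but against S Column prefers S over Q.

There is no pure-strategy Nash equilibrium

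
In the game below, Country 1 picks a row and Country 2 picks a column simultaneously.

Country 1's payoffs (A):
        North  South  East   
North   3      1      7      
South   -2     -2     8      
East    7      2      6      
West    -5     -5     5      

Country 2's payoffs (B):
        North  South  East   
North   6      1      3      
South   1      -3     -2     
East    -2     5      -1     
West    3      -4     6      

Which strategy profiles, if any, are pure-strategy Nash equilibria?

Check mutual best responses: a cell is a NE iff neither player can gain by unilaterally deviating.
Country 1's best responses — vs North: East (payoff 7); vs South: East (payoff 2); vs East: South (payoff 8).
Country 2's best responses — vs North: North (payoff 6); vs South: North (payoff 1); vs East: South (payoff 5); vs West: East (payoff 6).
The only mutual best response is (East, South); neither player gains by switching there.

(East, South)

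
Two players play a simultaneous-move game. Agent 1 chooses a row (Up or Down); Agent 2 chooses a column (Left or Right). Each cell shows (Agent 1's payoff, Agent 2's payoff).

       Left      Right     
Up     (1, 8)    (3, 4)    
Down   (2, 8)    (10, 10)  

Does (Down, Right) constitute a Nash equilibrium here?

Holding Agent 2 at Right: Agent 1 gets 10 from Down, versus 3 from Up. No profitable deviation for Agent 1.
Holding Agent 1 at Down: Agent 2 gets 10 from Right, versus 8 from Left. No profitable deviation for Agent 2 either.

Yes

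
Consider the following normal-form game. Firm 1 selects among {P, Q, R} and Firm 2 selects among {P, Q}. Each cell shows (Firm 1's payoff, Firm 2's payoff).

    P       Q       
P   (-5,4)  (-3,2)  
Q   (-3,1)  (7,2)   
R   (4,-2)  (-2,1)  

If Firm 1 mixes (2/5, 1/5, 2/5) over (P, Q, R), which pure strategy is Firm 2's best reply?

Q

Firm 2's best reply maximizes expected payoff against the mix.
P: (2/5)·4 + (1/5)·1 + (2/5)·(-2) = 1
Q: (2/5)·2 + (1/5)·2 + (2/5)·1 = 8/5
Highest expected payoff is 8/5, from Q.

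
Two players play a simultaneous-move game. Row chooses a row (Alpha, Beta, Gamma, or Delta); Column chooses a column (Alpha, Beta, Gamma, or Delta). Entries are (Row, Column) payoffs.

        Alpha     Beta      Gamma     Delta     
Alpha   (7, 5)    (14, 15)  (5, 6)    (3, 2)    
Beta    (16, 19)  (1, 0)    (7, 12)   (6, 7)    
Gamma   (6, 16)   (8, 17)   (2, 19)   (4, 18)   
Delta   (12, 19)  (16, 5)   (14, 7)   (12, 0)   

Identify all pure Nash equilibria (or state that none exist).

Check mutual best responses: a cell is a NE iff neither player can gain by unilaterally deviating.
Row's best responses — vs Alpha: Beta (payoff 16); vs Beta: Delta (payoff 16); vs Gamma: Delta (payoff 14); vs Delta: Delta (payoff 12).
Column's best responses — vs Alpha: Beta (payoff 15); vs Beta: Alpha (payoff 19); vs Gamma: Gamma (payoff 19); vs Delta: Alpha (payoff 19).
The only mutual best response is (Beta, Alpha); neither player gains by switching there.

(Beta, Alpha)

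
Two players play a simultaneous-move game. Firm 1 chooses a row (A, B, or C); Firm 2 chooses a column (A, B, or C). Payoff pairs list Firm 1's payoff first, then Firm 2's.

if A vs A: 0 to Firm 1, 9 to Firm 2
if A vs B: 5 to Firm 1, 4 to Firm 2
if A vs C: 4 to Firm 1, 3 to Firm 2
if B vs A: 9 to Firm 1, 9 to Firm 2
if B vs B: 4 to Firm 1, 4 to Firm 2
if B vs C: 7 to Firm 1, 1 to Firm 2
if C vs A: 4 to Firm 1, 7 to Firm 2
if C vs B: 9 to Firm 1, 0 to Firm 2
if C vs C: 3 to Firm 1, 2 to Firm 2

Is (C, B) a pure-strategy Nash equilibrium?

No

Holding Firm 2 at B: Firm 1 gets 9 from C, versus 5 from A, 4 from B. No profitable deviation for Firm 1.
Holding Firm 1 at C: Firm 2 gets 0 from B but could get 7 by switching to A. Firm 2 has a profitable deviation.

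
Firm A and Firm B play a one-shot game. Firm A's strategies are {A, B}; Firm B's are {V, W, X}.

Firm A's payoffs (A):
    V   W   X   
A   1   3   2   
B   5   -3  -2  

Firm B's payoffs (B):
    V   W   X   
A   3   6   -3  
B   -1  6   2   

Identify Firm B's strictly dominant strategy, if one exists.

A strategy is strictly dominant if it gives Firm B a strictly higher payoff than every other strategy, against every choice by the opponent.
W strictly dominates: vs A: 6 > each of {3, -3}; vs B: 6 > each of {-1, 2}.

W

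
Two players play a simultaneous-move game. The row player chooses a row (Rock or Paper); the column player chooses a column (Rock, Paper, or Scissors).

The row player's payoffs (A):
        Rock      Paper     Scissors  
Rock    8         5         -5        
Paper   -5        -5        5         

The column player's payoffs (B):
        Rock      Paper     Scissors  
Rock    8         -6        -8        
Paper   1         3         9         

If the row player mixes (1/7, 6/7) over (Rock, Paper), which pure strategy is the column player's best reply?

Scissors

The column player's best reply maximizes expected payoff against the mix.
Rock: (1/7)·8 + (6/7)·1 = 2
Paper: (1/7)·(-6) + (6/7)·3 = 12/7
Scissors: (1/7)·(-8) + (6/7)·9 = 46/7
Highest expected payoff is 46/7, from Scissors.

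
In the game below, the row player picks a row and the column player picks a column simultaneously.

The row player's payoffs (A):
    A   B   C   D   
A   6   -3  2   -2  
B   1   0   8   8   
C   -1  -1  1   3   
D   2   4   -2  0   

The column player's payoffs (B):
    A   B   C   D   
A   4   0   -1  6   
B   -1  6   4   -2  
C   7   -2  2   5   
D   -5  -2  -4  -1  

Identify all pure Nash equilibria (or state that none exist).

No pure-strategy Nash equilibrium

Check mutual best responses: a cell is a NE iff neither player can gain by unilaterally deviating.
The row player's best responses — vs A: A (payoff 6); vs B: D (payoff 4); vs C: B (payoff 8); vs D: B (payoff 8).
The column player's best responses — vs A: D (payoff 6); vs B: B (payoff 6); vs C: A (payoff 7); vs D: D (payoff -1).
No cell has both players best-responding. For instance, the row player's best reply to C is B, but against B the column player prefers B over C.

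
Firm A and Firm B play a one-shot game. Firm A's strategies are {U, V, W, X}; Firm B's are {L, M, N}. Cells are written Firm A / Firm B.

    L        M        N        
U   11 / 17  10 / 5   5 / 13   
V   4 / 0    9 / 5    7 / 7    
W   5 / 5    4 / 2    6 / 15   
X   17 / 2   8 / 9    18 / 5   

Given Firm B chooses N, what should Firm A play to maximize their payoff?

With Firm B fixed at N, Firm A's payoffs are: U → 5, V → 7, W → 6, X → 18.
The maximum is 18, achieved by X.

X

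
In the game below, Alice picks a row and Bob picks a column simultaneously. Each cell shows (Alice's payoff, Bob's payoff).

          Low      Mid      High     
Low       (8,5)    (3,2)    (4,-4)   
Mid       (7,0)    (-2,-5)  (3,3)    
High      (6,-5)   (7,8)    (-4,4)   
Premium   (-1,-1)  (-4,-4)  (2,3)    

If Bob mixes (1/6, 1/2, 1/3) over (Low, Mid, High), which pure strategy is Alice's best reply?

Alice's best reply maximizes expected payoff against the mix.
Low: (1/6)·8 + (1/2)·3 + (1/3)·4 = 25/6
Mid: (1/6)·7 + (1/2)·(-2) + (1/3)·3 = 7/6
High: (1/6)·6 + (1/2)·7 + (1/3)·(-4) = 19/6
Premium: (1/6)·(-1) + (1/2)·(-4) + (1/3)·2 = -3/2
Highest expected payoff is 25/6, from Low.

Low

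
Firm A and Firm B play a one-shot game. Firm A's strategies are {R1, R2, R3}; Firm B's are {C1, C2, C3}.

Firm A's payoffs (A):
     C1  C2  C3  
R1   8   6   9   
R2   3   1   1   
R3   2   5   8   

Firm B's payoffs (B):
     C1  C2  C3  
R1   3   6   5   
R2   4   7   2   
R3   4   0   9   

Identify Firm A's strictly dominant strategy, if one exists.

Check whether one of Firm A's strategies beats all alternatives regardless of what the opponent does.
R1 strictly dominates: vs C1: 8 > each of {3, 2}; vs C2: 6 > each of {1, 5}; vs C3: 9 > each of {1, 8}.

R1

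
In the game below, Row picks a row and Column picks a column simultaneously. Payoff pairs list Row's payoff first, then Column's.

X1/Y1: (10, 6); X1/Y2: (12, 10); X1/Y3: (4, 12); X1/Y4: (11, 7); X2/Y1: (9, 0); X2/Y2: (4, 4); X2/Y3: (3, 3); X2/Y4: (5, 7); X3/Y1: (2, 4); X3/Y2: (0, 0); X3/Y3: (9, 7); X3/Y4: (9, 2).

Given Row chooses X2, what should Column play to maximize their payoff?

With Row fixed at X2, Column's payoffs are: Y1 → 0, Y2 → 4, Y3 → 3, Y4 → 7.
The maximum is 7, achieved by Y4.

Y4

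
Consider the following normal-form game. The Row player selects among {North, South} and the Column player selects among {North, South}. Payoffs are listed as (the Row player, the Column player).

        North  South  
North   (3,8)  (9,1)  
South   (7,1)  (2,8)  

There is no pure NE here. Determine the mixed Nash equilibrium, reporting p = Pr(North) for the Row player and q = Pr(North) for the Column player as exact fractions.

In a mixed NE each player is indifferent between their pure strategies, so the opponent's mix sets the indifference.
The Column player indifferent between North and South: p·8 + (1−p)·1 = p·1 + (1−p)·8 ⟹ 1 + 7p = 8 + (-7)p ⟹ p = 1/2.
The Row player indifferent between North and South: q·3 + (1−q)·9 = q·7 + (1−q)·2 ⟹ 9 + (-6)q = 2 + 5q ⟹ q = 7/11.

p = 1/2, q = 7/11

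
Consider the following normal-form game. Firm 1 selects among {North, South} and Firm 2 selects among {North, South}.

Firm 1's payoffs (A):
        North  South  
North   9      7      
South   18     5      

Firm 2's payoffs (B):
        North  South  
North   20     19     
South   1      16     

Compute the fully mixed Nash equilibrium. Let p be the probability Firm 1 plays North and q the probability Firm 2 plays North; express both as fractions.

Each player's mixing probability is pinned down by making the *other* player indifferent.
Firm 2 indifferent between North and South: p·20 + (1−p)·1 = p·19 + (1−p)·16 ⟹ 1 + 19p = 16 + 3p ⟹ p = 15/16.
Firm 1 indifferent between North and South: q·9 + (1−q)·7 = q·18 + (1−q)·5 ⟹ 7 + 2q = 5 + 13q ⟹ q = 2/11.

p = 15/16, q = 2/11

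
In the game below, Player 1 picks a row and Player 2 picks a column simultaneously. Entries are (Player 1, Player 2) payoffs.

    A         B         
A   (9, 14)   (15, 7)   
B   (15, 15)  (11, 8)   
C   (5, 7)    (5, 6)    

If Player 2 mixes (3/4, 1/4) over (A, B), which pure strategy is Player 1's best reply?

B

Player 1's best reply maximizes expected payoff against the mix.
A: (3/4)·9 + (1/4)·15 = 21/2
B: (3/4)·15 + (1/4)·11 = 14
C: (3/4)·5 + (1/4)·5 = 5
Highest expected payoff is 14, from B.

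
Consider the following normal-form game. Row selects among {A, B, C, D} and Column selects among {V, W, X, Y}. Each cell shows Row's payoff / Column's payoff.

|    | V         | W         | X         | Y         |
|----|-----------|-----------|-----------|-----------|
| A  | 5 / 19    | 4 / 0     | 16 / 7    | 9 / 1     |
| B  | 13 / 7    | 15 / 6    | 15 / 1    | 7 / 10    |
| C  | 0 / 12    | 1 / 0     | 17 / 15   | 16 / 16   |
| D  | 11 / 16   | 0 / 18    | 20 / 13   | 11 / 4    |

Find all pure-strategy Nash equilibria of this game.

Check mutual best responses: a cell is a NE iff neither player can gain by unilaterally deviating.
Row's best responses — vs V: B (payoff 13); vs W: B (payoff 15); vs X: D (payoff 20); vs Y: C (payoff 16).
Column's best responses — vs A: V (payoff 19); vs B: Y (payoff 10); vs C: Y (payoff 16); vs D: W (payoff 18).
The only mutual best response is (C, Y); neither player gains by switching there.

(C, Y)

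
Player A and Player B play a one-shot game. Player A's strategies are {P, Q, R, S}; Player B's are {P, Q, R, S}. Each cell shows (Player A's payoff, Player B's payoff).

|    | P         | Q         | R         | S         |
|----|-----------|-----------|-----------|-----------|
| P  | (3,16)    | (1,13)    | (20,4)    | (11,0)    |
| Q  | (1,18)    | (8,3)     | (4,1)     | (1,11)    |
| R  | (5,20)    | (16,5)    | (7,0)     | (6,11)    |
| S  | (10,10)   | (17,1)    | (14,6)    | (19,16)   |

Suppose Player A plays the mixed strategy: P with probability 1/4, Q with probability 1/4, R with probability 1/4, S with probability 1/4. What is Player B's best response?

P

Player B's best reply maximizes expected payoff against the mix.
P: (1/4)·16 + (1/4)·18 + (1/4)·20 + (1/4)·10 = 16
Q: (1/4)·13 + (1/4)·3 + (1/4)·5 + (1/4)·1 = 11/2
R: (1/4)·4 + (1/4)·1 + (1/4)·0 + (1/4)·6 = 11/4
S: (1/4)·0 + (1/4)·11 + (1/4)·11 + (1/4)·16 = 19/2
Highest expected payoff is 16, from P.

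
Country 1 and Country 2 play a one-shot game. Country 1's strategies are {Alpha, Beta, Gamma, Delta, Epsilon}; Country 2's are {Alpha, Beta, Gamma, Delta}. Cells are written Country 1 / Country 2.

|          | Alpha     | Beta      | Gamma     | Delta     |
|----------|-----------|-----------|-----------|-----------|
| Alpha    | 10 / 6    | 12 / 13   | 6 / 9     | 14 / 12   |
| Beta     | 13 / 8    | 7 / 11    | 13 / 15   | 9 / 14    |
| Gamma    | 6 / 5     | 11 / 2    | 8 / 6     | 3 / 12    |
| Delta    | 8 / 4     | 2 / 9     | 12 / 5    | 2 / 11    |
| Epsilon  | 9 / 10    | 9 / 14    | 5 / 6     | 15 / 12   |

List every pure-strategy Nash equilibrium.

(Alpha, Beta) and (Beta, Gamma)

Check mutual best responses: a cell is a NE iff neither player can gain by unilaterally deviating.
Country 1's best responses — vs Alpha: Beta (payoff 13); vs Beta: Alpha (payoff 12); vs Gamma: Beta (payoff 13); vs Delta: Epsilon (payoff 15).
Country 2's best responses — vs Alpha: Beta (payoff 13); vs Beta: Gamma (payoff 15); vs Gamma: Delta (payoff 12); vs Delta: Delta (payoff 11); vs Epsilon: Beta (payoff 14).
Mutual best responses occur at (Alpha, Beta) and (Beta, Gamma); at each, neither player gains by switching.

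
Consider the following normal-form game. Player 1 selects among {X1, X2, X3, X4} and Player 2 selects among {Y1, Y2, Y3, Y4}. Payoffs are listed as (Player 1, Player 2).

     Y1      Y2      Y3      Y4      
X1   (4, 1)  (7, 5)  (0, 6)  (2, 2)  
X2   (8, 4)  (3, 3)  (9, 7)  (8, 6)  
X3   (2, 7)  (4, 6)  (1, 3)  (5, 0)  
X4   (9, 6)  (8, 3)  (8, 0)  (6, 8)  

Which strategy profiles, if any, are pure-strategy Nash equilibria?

Check mutual best responses: a cell is a NE iff neither player can gain by unilaterally deviating.
Player 1's best responses — vs Y1: X4 (payoff 9); vs Y2: X4 (payoff 8); vs Y3: X2 (payoff 9); vs Y4: X2 (payoff 8).
Player 2's best responses — vs X1: Y3 (payoff 6); vs X2: Y3 (payoff 7); vs X3: Y1 (payoff 7); vs X4: Y4 (payoff 8).
The only mutual best response is (X2, Y3); neither player gains by switching there.

(X2, Y3)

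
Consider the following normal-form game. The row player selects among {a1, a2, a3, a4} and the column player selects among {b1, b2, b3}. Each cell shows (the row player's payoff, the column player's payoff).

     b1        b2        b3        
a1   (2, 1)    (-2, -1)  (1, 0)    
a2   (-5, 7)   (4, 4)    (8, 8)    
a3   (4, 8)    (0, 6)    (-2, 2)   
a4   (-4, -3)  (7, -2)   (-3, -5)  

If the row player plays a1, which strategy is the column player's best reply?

b1

With the row player fixed at a1, the column player's payoffs are: b1 → 1, b2 → -1, b3 → 0.
The maximum is 1, achieved by b1.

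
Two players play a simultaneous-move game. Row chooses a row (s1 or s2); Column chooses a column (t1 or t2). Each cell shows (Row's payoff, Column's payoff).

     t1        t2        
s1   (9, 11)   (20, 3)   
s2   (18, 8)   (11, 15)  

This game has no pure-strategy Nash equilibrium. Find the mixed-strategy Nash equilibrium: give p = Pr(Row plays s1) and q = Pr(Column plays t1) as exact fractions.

In a mixed NE each player is indifferent between their pure strategies, so the opponent's mix sets the indifference.
Column indifferent between t1 and t2: p·11 + (1−p)·8 = p·3 + (1−p)·15 ⟹ 8 + 3p = 15 + (-12)p ⟹ p = 7/15.
Row indifferent between s1 and s2: q·9 + (1−q)·20 = q·18 + (1−q)·11 ⟹ 20 + (-11)q = 11 + 7q ⟹ q = 1/2.

p = 7/15, q = 1/2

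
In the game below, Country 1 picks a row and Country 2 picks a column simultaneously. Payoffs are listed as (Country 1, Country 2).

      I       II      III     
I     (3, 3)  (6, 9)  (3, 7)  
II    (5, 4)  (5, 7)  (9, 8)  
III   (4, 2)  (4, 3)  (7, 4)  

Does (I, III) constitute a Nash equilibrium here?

No

Holding Country 2 at III: Country 1 gets 3 from I but could get 9 by switching to II. Country 1 has a profitable deviation.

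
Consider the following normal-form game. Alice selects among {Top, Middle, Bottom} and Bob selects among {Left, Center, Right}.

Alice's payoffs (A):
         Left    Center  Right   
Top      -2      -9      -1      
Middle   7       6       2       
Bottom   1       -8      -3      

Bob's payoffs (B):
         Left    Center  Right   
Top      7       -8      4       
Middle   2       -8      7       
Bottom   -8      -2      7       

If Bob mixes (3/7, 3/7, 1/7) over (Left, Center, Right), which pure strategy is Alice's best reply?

Middle

Alice's best reply maximizes expected payoff against the mix.
Top: (3/7)·(-2) + (3/7)·(-9) + (1/7)·(-1) = -34/7
Middle: (3/7)·7 + (3/7)·6 + (1/7)·2 = 41/7
Bottom: (3/7)·1 + (3/7)·(-8) + (1/7)·(-3) = -24/7
Highest expected payoff is 41/7, from Middle.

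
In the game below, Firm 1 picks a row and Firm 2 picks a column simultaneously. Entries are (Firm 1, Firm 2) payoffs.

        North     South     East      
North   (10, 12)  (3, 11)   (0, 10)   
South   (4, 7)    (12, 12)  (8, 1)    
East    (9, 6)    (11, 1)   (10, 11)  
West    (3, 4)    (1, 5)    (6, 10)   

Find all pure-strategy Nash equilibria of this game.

(North, North), (South, South), and (East, East)

Find each player's best response to every opponent strategy; NE are the intersections.
Firm 1's best responses — vs North: North (payoff 10); vs South: South (payoff 12); vs East: East (payoff 10).
Firm 2's best responses — vs North: North (payoff 12); vs South: South (payoff 12); vs East: East (payoff 11); vs West: East (payoff 10).
Mutual best responses occur at (North, North), (South, South), and (East, East); at each, neither player gains by switching.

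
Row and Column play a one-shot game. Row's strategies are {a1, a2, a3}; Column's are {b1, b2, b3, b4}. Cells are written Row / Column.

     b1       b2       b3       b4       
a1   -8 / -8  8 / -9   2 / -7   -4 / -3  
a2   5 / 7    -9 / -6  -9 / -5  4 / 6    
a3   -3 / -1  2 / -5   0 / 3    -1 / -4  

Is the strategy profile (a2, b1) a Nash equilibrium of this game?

Yes

Holding Column at b1: Row gets 5 from a2, versus -8 from a1, -3 from a3. No profitable deviation for Row.
Holding Row at a2: Column gets 7 from b1, versus -6 from b2, -5 from b3, 6 from b4. No profitable deviation for Column either.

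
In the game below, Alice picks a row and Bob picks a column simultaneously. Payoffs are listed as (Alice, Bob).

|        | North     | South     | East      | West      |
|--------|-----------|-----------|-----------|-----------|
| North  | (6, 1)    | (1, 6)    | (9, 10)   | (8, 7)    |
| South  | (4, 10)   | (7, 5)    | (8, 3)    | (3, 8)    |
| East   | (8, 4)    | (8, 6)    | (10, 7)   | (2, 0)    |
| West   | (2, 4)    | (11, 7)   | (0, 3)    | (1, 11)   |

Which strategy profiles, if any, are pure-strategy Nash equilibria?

(East, East)

A profile is a Nash equilibrium when each player is best-responding to the other.
Alice's best responses — vs North: East (payoff 8); vs South: West (payoff 11); vs East: East (payoff 10); vs West: North (payoff 8).
Bob's best responses — vs North: East (payoff 10); vs South: North (payoff 10); vs East: East (payoff 7); vs West: West (payoff 11).
The only mutual best response is (East, East); neither player gains by switching there.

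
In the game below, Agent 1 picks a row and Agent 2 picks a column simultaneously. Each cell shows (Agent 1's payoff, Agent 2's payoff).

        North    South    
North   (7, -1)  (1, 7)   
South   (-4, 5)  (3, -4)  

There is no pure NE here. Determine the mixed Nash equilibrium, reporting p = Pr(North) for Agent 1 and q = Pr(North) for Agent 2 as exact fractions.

p = 9/17, q = 2/13

Each player's mixing probability is pinned down by making the *other* player indifferent.
Agent 2 indifferent between North and South: p·(-1) + (1−p)·5 = p·7 + (1−p)·(-4) ⟹ 5 + (-6)p = (-4) + 11p ⟹ p = 9/17.
Agent 1 indifferent between North and South: q·7 + (1−q)·1 = q·(-4) + (1−q)·3 ⟹ 1 + 6q = 3 + (-7)q ⟹ q = 2/13.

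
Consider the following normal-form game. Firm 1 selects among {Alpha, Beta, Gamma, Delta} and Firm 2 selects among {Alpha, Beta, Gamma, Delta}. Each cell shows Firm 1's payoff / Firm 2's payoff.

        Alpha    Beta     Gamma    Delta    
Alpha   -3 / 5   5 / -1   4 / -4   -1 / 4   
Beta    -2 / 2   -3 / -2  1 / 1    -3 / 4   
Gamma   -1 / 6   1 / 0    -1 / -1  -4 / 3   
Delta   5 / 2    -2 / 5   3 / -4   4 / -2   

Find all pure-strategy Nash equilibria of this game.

No pure-strategy Nash equilibrium

A profile is a Nash equilibrium when each player is best-responding to the other.
Firm 1's best responses — vs Alpha: Delta (payoff 5); vs Beta: Alpha (payoff 5); vs Gamma: Alpha (payoff 4); vs Delta: Delta (payoff 4).
Firm 2's best responses — vs Alpha: Alpha (payoff 5); vs Beta: Delta (payoff 4); vs Gamma: Alpha (payoff 6); vs Delta: Beta (payoff 5).
No cell has both players best-responding. For instance, Firm 1's best reply to Alpha is Delta, but against Delta Firm 2 prefers Beta over Alpha.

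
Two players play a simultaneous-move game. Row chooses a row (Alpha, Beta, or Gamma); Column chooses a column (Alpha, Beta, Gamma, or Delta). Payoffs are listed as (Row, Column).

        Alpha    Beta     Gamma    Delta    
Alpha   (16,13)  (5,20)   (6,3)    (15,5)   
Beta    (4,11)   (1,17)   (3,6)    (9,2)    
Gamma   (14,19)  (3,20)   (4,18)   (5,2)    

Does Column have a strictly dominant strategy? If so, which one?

Beta

A strategy is strictly dominant if it gives Column a strictly higher payoff than every other strategy, against every choice by the opponent.
Beta strictly dominates: vs Alpha: 20 > each of {13, 3, 5}; vs Beta: 17 > each of {11, 6, 2}; vs Gamma: 20 > each of {19, 18, 2}.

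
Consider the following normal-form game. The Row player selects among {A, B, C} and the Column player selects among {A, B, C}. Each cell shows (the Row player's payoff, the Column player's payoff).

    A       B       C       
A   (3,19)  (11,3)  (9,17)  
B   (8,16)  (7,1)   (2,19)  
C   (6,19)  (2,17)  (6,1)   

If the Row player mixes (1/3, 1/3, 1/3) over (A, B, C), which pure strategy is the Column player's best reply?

A

The Column player's best reply maximizes expected payoff against the mix.
A: (1/3)·19 + (1/3)·16 + (1/3)·19 = 18
B: (1/3)·3 + (1/3)·1 + (1/3)·17 = 7
C: (1/3)·17 + (1/3)·19 + (1/3)·1 = 37/3
Highest expected payoff is 18, from A.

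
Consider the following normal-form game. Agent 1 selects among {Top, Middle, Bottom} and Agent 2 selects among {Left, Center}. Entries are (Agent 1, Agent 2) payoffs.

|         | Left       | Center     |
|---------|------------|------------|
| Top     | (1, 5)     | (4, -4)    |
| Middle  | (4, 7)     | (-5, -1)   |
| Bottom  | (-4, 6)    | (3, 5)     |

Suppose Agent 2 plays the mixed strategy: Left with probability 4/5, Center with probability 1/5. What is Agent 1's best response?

Agent 1's best reply maximizes expected payoff against the mix.
Top: (4/5)·1 + (1/5)·4 = 8/5
Middle: (4/5)·4 + (1/5)·(-5) = 11/5
Bottom: (4/5)·(-4) + (1/5)·3 = -13/5
Highest expected payoff is 11/5, from Middle.

Middle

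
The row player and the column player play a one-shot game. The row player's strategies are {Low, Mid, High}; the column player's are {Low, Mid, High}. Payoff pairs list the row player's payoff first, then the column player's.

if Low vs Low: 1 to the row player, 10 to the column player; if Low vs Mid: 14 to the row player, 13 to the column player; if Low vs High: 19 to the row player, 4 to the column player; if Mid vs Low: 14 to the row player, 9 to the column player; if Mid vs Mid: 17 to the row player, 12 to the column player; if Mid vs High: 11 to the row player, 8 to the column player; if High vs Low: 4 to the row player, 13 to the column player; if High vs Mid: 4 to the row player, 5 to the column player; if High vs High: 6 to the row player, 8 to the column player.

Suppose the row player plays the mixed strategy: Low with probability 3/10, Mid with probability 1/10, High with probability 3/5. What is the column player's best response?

The column player's best reply maximizes expected payoff against the mix.
Low: (3/10)·10 + (1/10)·9 + (3/5)·13 = 117/10
Mid: (3/10)·13 + (1/10)·12 + (3/5)·5 = 81/10
High: (3/10)·4 + (1/10)·8 + (3/5)·8 = 34/5
Highest expected payoff is 117/10, from Low.

Low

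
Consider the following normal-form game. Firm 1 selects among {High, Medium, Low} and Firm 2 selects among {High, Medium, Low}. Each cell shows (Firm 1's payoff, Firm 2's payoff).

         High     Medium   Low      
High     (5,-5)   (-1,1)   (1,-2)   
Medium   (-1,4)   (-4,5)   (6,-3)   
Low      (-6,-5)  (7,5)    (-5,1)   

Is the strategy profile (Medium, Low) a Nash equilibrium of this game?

No

Holding Firm 2 at Low: Firm 1 gets 6 from Medium, versus 1 from High, -5 from Low. No profitable deviation for Firm 1.
Holding Firm 1 at Medium: Firm 2 gets -3 from Low but could get 5 by switching to Medium. Firm 2 has a profitable deviation.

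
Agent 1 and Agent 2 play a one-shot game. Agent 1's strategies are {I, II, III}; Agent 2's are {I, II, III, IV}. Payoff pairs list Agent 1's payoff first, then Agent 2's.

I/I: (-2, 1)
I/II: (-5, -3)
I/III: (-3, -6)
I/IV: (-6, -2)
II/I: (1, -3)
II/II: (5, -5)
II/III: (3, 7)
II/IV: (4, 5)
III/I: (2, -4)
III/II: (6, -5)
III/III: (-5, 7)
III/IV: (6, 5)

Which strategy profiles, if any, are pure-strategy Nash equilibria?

A profile is a Nash equilibrium when each player is best-responding to the other.
Agent 1's best responses — vs I: III (payoff 2); vs II: III (payoff 6); vs III: II (payoff 3); vs IV: III (payoff 6).
Agent 2's best responses — vs I: I (payoff 1); vs II: III (payoff 7); vs III: III (payoff 7).
The only mutual best response is (II, III); neither player gains by switching there.

(II, III)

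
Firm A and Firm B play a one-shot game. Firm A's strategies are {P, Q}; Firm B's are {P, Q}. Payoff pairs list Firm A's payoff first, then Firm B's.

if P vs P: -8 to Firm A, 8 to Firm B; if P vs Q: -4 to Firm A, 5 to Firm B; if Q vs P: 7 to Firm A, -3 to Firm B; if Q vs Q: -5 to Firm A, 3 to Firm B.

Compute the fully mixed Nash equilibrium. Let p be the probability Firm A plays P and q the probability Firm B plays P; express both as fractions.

In a mixed NE each player is indifferent between their pure strategies, so the opponent's mix sets the indifference.
Firm B indifferent between P and Q: p·8 + (1−p)·(-3) = p·5 + (1−p)·3 ⟹ (-3) + 11p = 3 + 2p ⟹ p = 2/3.
Firm A indifferent between P and Q: q·(-8) + (1−q)·(-4) = q·7 + (1−q)·(-5) ⟹ (-4) + (-4)q = (-5) + 12q ⟹ q = 1/16.

p = 2/3, q = 1/16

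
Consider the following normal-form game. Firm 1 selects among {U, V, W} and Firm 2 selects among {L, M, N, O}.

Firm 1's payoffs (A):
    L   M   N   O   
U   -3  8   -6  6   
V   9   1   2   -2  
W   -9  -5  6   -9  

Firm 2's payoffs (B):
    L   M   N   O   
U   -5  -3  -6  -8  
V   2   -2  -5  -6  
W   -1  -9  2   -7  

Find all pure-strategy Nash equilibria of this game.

(U, M), (V, L), and (W, N)

A profile is a Nash equilibrium when each player is best-responding to the other.
Firm 1's best responses — vs L: V (payoff 9); vs M: U (payoff 8); vs N: W (payoff 6); vs O: U (payoff 6).
Firm 2's best responses — vs U: M (payoff -3); vs V: L (payoff 2); vs W: N (payoff 2).
Mutual best responses occur at (U, M), (V, L), and (W, N); at each, neither player gains by switching.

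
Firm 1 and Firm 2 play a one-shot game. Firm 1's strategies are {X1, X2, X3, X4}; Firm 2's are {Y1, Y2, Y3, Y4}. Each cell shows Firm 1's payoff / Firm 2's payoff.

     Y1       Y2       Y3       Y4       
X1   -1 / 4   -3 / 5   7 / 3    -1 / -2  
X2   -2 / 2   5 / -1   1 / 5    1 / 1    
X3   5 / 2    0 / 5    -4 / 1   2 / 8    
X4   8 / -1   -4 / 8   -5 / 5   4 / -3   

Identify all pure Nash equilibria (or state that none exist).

There is no pure-strategy Nash equilibrium

Find each player's best response to every opponent strategy; NE are the intersections.
Firm 1's best responses — vs Y1: X4 (payoff 8); vs Y2: X2 (payoff 5); vs Y3: X1 (payoff 7); vs Y4: X4 (payoff 4).
Firm 2's best responses — vs X1: Y2 (payoff 5); vs X2: Y3 (payoff 5); vs X3: Y4 (payoff 8); vs X4: Y2 (payoff 8).
No cell has both players best-responding. For instance, Firm 1's best reply to Y2 is X2, but against X2 Firm 2 prefers Y3 over Y2.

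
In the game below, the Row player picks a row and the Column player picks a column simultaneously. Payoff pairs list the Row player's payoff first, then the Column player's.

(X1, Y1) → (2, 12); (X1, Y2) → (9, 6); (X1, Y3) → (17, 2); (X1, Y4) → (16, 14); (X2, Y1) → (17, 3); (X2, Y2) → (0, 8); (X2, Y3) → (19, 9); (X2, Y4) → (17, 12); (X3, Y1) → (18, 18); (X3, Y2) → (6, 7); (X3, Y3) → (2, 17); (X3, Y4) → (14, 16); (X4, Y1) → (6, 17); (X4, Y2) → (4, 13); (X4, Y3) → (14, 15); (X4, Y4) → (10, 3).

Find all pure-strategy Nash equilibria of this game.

(X2, Y4) and (X3, Y1)

Find each player's best response to every opponent strategy; NE are the intersections.
The Row player's best responses — vs Y1: X3 (payoff 18); vs Y2: X1 (payoff 9); vs Y3: X2 (payoff 19); vs Y4: X2 (payoff 17).
The Column player's best responses — vs X1: Y4 (payoff 14); vs X2: Y4 (payoff 12); vs X3: Y1 (payoff 18); vs X4: Y1 (payoff 17).
Mutual best responses occur at (X2, Y4) and (X3, Y1); at each, neither player gains by switching.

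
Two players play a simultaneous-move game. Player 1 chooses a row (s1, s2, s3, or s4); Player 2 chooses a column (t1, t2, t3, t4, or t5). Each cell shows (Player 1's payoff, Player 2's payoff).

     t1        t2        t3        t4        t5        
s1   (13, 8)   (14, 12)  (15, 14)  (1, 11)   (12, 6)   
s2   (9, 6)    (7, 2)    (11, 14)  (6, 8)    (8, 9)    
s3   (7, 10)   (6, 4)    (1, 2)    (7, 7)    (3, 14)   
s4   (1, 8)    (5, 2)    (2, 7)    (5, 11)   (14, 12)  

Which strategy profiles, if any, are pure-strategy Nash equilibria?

A profile is a Nash equilibrium when each player is best-responding to the other.
Player 1's best responses — vs t1: s1 (payoff 13); vs t2: s1 (payoff 14); vs t3: s1 (payoff 15); vs t4: s3 (payoff 7); vs t5: s4 (payoff 14).
Player 2's best responses — vs s1: t3 (payoff 14); vs s2: t3 (payoff 14); vs s3: t5 (payoff 14); vs s4: t5 (payoff 12).
Mutual best responses occur at (s1, t3) and (s4, t5); at each, neither player gains by switching.

(s1, t3) and (s4, t5)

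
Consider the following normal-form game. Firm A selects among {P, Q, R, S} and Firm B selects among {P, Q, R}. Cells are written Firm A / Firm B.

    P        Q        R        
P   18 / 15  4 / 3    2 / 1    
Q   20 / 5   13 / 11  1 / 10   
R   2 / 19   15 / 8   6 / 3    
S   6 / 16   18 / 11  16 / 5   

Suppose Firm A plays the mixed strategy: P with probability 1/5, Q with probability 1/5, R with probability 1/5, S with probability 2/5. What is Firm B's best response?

Firm B's best reply maximizes expected payoff against the mix.
P: (1/5)·15 + (1/5)·5 + (1/5)·19 + (2/5)·16 = 71/5
Q: (1/5)·3 + (1/5)·11 + (1/5)·8 + (2/5)·11 = 44/5
R: (1/5)·1 + (1/5)·10 + (1/5)·3 + (2/5)·5 = 24/5
Highest expected payoff is 71/5, from P.

P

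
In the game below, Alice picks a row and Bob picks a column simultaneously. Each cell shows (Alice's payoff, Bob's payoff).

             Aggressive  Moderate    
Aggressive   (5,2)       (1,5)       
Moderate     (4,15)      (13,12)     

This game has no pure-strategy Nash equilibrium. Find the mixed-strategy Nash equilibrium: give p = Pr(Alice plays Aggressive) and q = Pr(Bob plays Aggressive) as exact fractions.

p = 1/2, q = 12/13

Each player's mixing probability is pinned down by making the *other* player indifferent.
Bob indifferent between Aggressive and Moderate: p·2 + (1−p)·15 = p·5 + (1−p)·12 ⟹ 15 + (-13)p = 12 + (-7)p ⟹ p = 1/2.
Alice indifferent between Aggressive and Moderate: q·5 + (1−q)·1 = q·4 + (1−q)·13 ⟹ 1 + 4q = 13 + (-9)q ⟹ q = 12/13.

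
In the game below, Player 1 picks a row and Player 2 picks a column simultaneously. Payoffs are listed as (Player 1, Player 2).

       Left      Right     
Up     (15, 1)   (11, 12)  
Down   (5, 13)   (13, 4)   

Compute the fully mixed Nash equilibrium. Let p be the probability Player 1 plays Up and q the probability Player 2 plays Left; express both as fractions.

p = 9/20, q = 1/6

In a mixed NE each player is indifferent between their pure strategies, so the opponent's mix sets the indifference.
Player 2 indifferent between Left and Right: p·1 + (1−p)·13 = p·12 + (1−p)·4 ⟹ 13 + (-12)p = 4 + 8p ⟹ p = 9/20.
Player 1 indifferent between Up and Down: q·15 + (1−q)·11 = q·5 + (1−q)·13 ⟹ 11 + 4q = 13 + (-8)q ⟹ q = 1/6.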